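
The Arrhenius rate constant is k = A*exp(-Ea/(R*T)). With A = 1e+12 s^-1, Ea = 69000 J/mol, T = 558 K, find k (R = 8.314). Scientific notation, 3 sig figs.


k = A * exp(-Ea/(R*T))
k = 1e+12 * exp(-69000 / (8.314 * 558))
k = 1e+12 * exp(-14.873216)
k = 3.47e+05


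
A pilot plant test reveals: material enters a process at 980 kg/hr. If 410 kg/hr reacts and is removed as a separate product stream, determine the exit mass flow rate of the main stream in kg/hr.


Steady-state mass balance on the main outlet: F_out = F_in - F_removed
F_out = 980 - 410
F_out = 570 kg/hr


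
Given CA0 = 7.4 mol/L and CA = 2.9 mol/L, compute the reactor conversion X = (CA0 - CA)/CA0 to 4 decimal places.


X = (CA0 - CA) / CA0
X = (7.4 - 2.9) / 7.4
X = 4.5 / 7.4
X = 0.6081


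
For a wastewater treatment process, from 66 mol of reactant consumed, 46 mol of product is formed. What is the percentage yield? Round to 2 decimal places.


Yield = (moles product / moles consumed) * 100%
Yield = (46 / 66) * 100
Yield = 0.697 * 100
Yield = 69.70%


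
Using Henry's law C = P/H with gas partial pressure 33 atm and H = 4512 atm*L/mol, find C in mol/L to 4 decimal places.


C = P / H
C = 33 / 4512
C = 0.0073 mol/L


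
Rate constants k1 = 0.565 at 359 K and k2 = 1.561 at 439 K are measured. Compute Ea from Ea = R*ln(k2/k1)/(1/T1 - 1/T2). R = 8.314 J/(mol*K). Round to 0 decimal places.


Ea = R * ln(k2/k1) / (1/T1 - 1/T2)
ln(k2/k1) = ln(1.561/0.565) = 1.0162562
1/T1 - 1/T2 = 1/359 - 1/439 = 0.000507610992
Ea = 8.314 * 1.0162562 / 0.000507610992
Ea = 16645 J/mol


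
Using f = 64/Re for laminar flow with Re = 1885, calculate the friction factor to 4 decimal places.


f = 64 / Re
f = 64 / 1885
f = 0.0340


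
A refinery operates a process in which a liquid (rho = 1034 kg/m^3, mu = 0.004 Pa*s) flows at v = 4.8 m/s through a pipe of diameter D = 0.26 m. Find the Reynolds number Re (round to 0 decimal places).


Re = rho * v * D / mu
Re = 1034 * 4.8 * 0.26 / 0.004
Re = 1290.432 / 0.004
Re = 322608


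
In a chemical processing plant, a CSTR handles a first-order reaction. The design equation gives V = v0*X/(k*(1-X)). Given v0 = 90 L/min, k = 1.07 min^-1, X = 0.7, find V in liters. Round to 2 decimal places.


V = v0 * X / (k * (1 - X))
V = 90 * 0.7 / (1.07 * (1 - 0.7))
V = 63.0 / (1.07 * 0.3)
V = 63.0 / 0.321
V = 196.26 L


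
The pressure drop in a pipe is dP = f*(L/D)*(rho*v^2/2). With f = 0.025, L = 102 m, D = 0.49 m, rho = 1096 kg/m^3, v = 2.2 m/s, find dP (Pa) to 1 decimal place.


dP = f * (L/D) * (rho*v^2/2)
dP = 0.025 * (102/0.49) * (1096*2.2^2/2)
L/D = 208.16326531
rho*v^2/2 = 1096*4.84/2 = 2652.32
dP = 0.025 * 208.16326531 * 2652.32
dP = 13802.9 Pa


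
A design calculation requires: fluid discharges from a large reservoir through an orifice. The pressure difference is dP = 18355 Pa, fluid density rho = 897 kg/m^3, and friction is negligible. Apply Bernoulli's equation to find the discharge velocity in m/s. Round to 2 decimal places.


v = sqrt(2*dP/rho)
v = sqrt(2*18355/897)
v = sqrt(40.925307)
v = 6.40 m/s


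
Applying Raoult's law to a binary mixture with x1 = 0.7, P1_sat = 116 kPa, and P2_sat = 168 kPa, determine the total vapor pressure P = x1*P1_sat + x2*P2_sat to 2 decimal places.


P = x1*P1_sat + x2*P2_sat
x2 = 1 - x1 = 1 - 0.7 = 0.3
P = 0.7*116 + 0.3*168
P = 81.2 + 50.4
P = 131.60 kPa


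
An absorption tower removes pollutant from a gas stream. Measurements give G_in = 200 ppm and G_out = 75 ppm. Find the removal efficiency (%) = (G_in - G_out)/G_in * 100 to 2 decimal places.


Efficiency = (G_in - G_out) / G_in * 100%
Efficiency = (200 - 75) / 200 * 100
Efficiency = 125 / 200 * 100
Efficiency = 62.50%


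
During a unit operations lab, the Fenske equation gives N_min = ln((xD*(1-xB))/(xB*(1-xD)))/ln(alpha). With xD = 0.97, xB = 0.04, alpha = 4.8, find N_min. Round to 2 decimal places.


N_min = ln((xD*(1-xB))/(xB*(1-xD))) / ln(alpha)
Numerator inside ln: 0.9312 / 0.0012 = 776.0
ln(776.0) = 6.654153
ln(alpha) = ln(4.8) = 1.568616
N_min = 6.654153 / 1.568616 = 4.24


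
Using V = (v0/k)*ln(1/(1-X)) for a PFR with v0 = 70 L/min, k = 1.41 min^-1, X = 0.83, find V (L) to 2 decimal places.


V = (v0/k) * ln(1/(1-X))
V = (70/1.41) * ln(1/(1-0.83))
V = 49.64539 * ln(5.882353)
V = 49.64539 * 1.771957
V = 87.97 L


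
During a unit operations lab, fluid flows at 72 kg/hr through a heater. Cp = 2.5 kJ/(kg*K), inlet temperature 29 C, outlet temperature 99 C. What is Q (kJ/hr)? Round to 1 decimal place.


Q = m_dot * Cp * (T2 - T1)
Q = 72 * 2.5 * (99 - 29)
Q = 72 * 2.5 * 70
Q = 12600.0 kJ/hr


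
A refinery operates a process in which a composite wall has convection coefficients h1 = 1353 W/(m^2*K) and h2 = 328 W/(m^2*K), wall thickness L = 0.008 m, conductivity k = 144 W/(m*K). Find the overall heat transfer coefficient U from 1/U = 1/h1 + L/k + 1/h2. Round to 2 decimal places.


1/U = 1/h1 + L/k + 1/h2
1/U = 1/1353 + 0.008/144 + 1/328
1/U = 0.0007390983 + 5.55556e-05 + 0.0030487805
1/U = 0.0038434344
U = 260.18 W/(m^2*K)


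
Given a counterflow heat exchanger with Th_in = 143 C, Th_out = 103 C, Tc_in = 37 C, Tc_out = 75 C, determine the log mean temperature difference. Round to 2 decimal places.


dT1 = Th_in - Tc_out = 143 - 75 = 68
dT2 = Th_out - Tc_in = 103 - 37 = 66
LMTD = (dT1 - dT2) / ln(dT1/dT2)
LMTD = (68 - 66) / ln(68/66)
LMTD = 67.00 K


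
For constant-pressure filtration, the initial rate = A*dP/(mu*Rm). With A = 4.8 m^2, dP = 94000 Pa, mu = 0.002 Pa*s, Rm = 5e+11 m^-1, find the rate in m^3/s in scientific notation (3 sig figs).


rate = A * dP / (mu * Rm)
rate = 4.8 * 94000 / (0.002 * 5e+11)
rate = 451200.0 / 1.000e+09
rate = 4.51e-04 m^3/s


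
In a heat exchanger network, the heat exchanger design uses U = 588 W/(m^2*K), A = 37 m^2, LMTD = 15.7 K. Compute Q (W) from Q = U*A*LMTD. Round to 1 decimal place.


Q = U * A * LMTD
Q = 588 * 37 * 15.7
Q = 341569.2 W


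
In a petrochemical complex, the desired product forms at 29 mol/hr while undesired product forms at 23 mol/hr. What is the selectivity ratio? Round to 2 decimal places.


S = desired product rate / undesired product rate
S = 29 / 23
S = 1.26


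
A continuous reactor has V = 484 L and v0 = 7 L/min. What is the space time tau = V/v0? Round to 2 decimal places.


tau = V / v0
tau = 484 / 7
tau = 69.14 min


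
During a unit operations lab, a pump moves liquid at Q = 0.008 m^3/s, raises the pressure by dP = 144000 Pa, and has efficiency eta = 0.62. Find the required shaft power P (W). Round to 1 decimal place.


P = Q * dP / eta
P = 0.008 * 144000 / 0.62
P = 1152.0 / 0.62
P = 1858.1 W


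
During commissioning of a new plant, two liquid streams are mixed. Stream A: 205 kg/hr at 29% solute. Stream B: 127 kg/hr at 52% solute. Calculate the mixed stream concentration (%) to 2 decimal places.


Mass balance on solute: F1*x1 + F2*x2 = F3*x3
F3 = F1 + F2 = 205 + 127 = 332 kg/hr
x3 = (F1*x1 + F2*x2)/F3
x3 = (205*0.29 + 127*0.52) / 332
x3 = 37.80%


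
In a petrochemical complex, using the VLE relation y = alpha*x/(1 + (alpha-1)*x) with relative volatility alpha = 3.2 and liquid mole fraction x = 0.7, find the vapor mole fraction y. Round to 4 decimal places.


y = alpha*x / (1 + (alpha-1)*x)
y = 3.2*0.7 / (1 + (3.2-1)*0.7)
y = 2.24 / (1 + 1.54)
y = 2.24 / 2.54
y = 0.8819


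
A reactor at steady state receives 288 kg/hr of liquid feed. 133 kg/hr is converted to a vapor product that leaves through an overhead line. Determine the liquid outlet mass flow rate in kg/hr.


Steady-state mass balance on the main outlet: F_out = F_in - F_removed
F_out = 288 - 133
F_out = 155 kg/hr


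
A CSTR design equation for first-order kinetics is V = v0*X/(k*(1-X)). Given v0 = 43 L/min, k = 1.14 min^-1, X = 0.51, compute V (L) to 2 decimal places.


V = v0 * X / (k * (1 - X))
V = 43 * 0.51 / (1.14 * (1 - 0.51))
V = 21.93 / (1.14 * 0.49)
V = 21.93 / 0.5586
V = 39.26 L


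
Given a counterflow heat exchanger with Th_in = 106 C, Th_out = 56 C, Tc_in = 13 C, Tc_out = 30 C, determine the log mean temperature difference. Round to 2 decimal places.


dT1 = Th_in - Tc_out = 106 - 30 = 76
dT2 = Th_out - Tc_in = 56 - 13 = 43
LMTD = (dT1 - dT2) / ln(dT1/dT2)
LMTD = (76 - 43) / ln(76/43)
LMTD = 57.94 K


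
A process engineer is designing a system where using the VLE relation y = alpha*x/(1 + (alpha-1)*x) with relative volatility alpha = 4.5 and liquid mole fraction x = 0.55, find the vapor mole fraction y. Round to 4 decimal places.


y = alpha*x / (1 + (alpha-1)*x)
y = 4.5*0.55 / (1 + (4.5-1)*0.55)
y = 2.475 / (1 + 1.925)
y = 2.475 / 2.925
y = 0.8462


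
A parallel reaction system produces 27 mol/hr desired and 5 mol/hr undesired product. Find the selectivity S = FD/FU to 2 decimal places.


S = desired product rate / undesired product rate
S = 27 / 5
S = 5.40


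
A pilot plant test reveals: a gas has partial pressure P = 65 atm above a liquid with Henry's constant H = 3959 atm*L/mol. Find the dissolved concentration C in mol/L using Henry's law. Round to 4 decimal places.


C = P / H
C = 65 / 3959
C = 0.0164 mol/L


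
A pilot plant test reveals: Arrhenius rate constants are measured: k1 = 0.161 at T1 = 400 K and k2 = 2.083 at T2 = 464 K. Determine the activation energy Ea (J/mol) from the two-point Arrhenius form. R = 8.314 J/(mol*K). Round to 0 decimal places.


Ea = R * ln(k2/k1) / (1/T1 - 1/T2)
ln(k2/k1) = ln(2.083/0.161) = 2.5601601
1/T1 - 1/T2 = 1/400 - 1/464 = 0.000344827586
Ea = 8.314 * 2.5601601 / 0.000344827586
Ea = 61727 J/mol


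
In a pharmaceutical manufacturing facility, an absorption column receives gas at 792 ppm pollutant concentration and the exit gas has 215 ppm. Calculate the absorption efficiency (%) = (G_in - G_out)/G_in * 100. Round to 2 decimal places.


Efficiency = (G_in - G_out) / G_in * 100%
Efficiency = (792 - 215) / 792 * 100
Efficiency = 577 / 792 * 100
Efficiency = 72.85%


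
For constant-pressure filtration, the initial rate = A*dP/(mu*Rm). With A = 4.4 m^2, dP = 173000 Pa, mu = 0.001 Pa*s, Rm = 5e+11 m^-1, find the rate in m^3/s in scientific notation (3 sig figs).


rate = A * dP / (mu * Rm)
rate = 4.4 * 173000 / (0.001 * 5e+11)
rate = 761200.0 / 5.000e+08
rate = 1.52e-03 m^3/s


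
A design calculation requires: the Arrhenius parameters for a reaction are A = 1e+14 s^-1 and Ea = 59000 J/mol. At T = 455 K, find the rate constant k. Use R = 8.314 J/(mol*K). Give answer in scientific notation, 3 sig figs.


k = A * exp(-Ea/(R*T))
k = 1e+14 * exp(-59000 / (8.314 * 455))
k = 1e+14 * exp(-15.596624)
k = 1.68e+07


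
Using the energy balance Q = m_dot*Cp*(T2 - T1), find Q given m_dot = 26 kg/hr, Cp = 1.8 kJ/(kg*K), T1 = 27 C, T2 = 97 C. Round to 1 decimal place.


Q = m_dot * Cp * (T2 - T1)
Q = 26 * 1.8 * (97 - 27)
Q = 26 * 1.8 * 70
Q = 3276.0 kJ/hr


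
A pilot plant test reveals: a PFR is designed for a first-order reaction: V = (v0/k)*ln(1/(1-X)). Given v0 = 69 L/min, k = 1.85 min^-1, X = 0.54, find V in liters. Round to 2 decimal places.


V = (v0/k) * ln(1/(1-X))
V = (69/1.85) * ln(1/(1-0.54))
V = 37.297297 * ln(2.173913)
V = 37.297297 * 0.776529
V = 28.96 L


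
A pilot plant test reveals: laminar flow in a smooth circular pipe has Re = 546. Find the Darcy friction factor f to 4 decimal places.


f = 64 / Re
f = 64 / 546
f = 0.1172


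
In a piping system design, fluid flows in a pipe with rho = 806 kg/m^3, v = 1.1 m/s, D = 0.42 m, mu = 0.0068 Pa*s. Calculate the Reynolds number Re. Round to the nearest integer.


Re = rho * v * D / mu
Re = 806 * 1.1 * 0.42 / 0.0068
Re = 372.372 / 0.0068
Re = 54761


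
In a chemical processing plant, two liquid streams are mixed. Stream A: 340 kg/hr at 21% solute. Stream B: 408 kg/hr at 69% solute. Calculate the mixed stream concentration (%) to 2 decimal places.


Mass balance on solute: F1*x1 + F2*x2 = F3*x3
F3 = F1 + F2 = 340 + 408 = 748 kg/hr
x3 = (F1*x1 + F2*x2)/F3
x3 = (340*0.21 + 408*0.69) / 748
x3 = 47.18%


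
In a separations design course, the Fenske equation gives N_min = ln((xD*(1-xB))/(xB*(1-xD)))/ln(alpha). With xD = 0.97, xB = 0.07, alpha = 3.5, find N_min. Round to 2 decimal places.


N_min = ln((xD*(1-xB))/(xB*(1-xD))) / ln(alpha)
Numerator inside ln: 0.9021 / 0.0021 = 429.571429
ln(429.571429) = 6.062788
ln(alpha) = ln(3.5) = 1.252763
N_min = 6.062788 / 1.252763 = 4.84


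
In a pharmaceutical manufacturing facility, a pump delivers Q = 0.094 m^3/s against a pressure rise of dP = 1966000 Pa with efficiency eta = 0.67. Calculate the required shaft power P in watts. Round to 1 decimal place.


P = Q * dP / eta
P = 0.094 * 1966000 / 0.67
P = 184804.0 / 0.67
P = 275826.9 W


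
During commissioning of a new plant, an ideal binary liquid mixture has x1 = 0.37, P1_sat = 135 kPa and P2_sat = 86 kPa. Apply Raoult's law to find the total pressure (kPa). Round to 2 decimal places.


P = x1*P1_sat + x2*P2_sat
x2 = 1 - x1 = 1 - 0.37 = 0.63
P = 0.37*135 + 0.63*86
P = 49.95 + 54.18
P = 104.13 kPa


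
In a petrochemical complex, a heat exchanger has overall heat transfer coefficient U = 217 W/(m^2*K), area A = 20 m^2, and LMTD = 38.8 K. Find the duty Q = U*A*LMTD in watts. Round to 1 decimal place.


Q = U * A * LMTD
Q = 217 * 20 * 38.8
Q = 168392.0 W


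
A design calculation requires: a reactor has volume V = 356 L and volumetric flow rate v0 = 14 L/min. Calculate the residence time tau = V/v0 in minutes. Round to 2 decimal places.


tau = V / v0
tau = 356 / 14
tau = 25.43 min


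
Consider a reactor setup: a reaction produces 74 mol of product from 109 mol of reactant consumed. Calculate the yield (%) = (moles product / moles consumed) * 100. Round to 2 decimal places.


Yield = (moles product / moles consumed) * 100%
Yield = (74 / 109) * 100
Yield = 0.6789 * 100
Yield = 67.89%


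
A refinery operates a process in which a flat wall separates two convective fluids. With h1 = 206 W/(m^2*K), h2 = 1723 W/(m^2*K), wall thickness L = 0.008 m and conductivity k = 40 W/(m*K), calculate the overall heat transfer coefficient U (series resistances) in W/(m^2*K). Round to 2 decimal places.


1/U = 1/h1 + L/k + 1/h2
1/U = 1/206 + 0.008/40 + 1/1723
1/U = 0.0048543689 + 0.0002 + 0.0005803831
1/U = 0.005634752
U = 177.47 W/(m^2*K)


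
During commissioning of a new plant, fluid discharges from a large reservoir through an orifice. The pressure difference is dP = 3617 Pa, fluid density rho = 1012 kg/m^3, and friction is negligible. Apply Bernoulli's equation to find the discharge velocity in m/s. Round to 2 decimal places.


v = sqrt(2*dP/rho)
v = sqrt(2*3617/1012)
v = sqrt(7.148221)
v = 2.67 m/s


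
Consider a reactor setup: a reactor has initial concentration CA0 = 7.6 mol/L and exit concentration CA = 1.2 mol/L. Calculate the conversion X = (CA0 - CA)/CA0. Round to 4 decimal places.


X = (CA0 - CA) / CA0
X = (7.6 - 1.2) / 7.6
X = 6.4 / 7.6
X = 0.8421


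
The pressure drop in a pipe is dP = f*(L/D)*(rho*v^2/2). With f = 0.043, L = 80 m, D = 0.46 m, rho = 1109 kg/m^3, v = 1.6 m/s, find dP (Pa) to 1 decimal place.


dP = f * (L/D) * (rho*v^2/2)
dP = 0.043 * (80/0.46) * (1109*1.6^2/2)
L/D = 173.91304348
rho*v^2/2 = 1109*2.56/2 = 1419.52
dP = 0.043 * 173.91304348 * 1419.52
dP = 10615.5 Pa


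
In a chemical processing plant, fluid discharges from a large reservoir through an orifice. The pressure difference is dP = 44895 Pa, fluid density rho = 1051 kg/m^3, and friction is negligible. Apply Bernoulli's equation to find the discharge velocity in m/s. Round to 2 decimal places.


v = sqrt(2*dP/rho)
v = sqrt(2*44895/1051)
v = sqrt(85.432921)
v = 9.24 m/s


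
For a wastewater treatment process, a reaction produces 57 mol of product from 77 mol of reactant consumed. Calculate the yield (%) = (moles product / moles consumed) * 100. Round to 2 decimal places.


Yield = (moles product / moles consumed) * 100%
Yield = (57 / 77) * 100
Yield = 0.7403 * 100
Yield = 74.03%


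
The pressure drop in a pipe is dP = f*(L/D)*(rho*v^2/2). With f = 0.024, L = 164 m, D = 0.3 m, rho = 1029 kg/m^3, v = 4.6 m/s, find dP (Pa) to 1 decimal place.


dP = f * (L/D) * (rho*v^2/2)
dP = 0.024 * (164/0.3) * (1029*4.6^2/2)
L/D = 546.66666667
rho*v^2/2 = 1029*21.16/2 = 10886.82
dP = 0.024 * 546.66666667 * 10886.82
dP = 142835.1 Pa


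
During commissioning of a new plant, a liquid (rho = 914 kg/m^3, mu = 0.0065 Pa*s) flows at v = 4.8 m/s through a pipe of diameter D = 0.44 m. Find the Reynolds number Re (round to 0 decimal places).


Re = rho * v * D / mu
Re = 914 * 4.8 * 0.44 / 0.0065
Re = 1930.368 / 0.0065
Re = 296980


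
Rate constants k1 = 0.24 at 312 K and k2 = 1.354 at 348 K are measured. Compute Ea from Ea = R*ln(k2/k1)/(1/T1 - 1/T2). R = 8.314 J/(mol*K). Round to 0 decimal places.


Ea = R * ln(k2/k1) / (1/T1 - 1/T2)
ln(k2/k1) = ln(1.354/0.24) = 1.7301795
1/T1 - 1/T2 = 1/312 - 1/348 = 0.000331564987
Ea = 8.314 * 1.7301795 / 0.000331564987
Ea = 43384 J/mol


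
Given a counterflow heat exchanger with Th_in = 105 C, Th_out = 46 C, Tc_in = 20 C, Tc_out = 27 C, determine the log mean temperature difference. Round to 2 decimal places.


dT1 = Th_in - Tc_out = 105 - 27 = 78
dT2 = Th_out - Tc_in = 46 - 20 = 26
LMTD = (dT1 - dT2) / ln(dT1/dT2)
LMTD = (78 - 26) / ln(78/26)
LMTD = 47.33 K


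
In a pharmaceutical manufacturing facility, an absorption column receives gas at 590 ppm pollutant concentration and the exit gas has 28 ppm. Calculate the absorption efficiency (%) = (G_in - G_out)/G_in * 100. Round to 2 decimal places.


Efficiency = (G_in - G_out) / G_in * 100%
Efficiency = (590 - 28) / 590 * 100
Efficiency = 562 / 590 * 100
Efficiency = 95.25%


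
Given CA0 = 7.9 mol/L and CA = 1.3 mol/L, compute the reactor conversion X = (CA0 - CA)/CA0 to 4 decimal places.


X = (CA0 - CA) / CA0
X = (7.9 - 1.3) / 7.9
X = 6.6 / 7.9
X = 0.8354


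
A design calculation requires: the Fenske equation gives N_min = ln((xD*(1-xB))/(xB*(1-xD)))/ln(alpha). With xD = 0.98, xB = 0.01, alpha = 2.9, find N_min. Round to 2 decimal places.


N_min = ln((xD*(1-xB))/(xB*(1-xD))) / ln(alpha)
Numerator inside ln: 0.9702 / 0.0002 = 4851.0
ln(4851.0) = 8.48694
ln(alpha) = ln(2.9) = 1.064711
N_min = 8.48694 / 1.064711 = 7.97


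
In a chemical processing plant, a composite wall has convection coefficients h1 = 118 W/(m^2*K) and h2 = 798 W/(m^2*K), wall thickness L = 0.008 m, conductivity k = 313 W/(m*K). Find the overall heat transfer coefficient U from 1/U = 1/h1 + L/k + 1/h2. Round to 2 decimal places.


1/U = 1/h1 + L/k + 1/h2
1/U = 1/118 + 0.008/313 + 1/798
1/U = 0.0084745763 + 2.55591e-05 + 0.0012531328
1/U = 0.0097532682
U = 102.53 W/(m^2*K)


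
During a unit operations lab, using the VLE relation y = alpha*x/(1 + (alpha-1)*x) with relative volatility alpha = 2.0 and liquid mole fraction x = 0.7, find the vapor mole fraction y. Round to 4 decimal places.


y = alpha*x / (1 + (alpha-1)*x)
y = 2.0*0.7 / (1 + (2.0-1)*0.7)
y = 1.4 / (1 + 0.7)
y = 1.4 / 1.7
y = 0.8235


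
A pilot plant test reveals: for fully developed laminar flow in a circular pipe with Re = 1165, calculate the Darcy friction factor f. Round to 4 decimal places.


f = 64 / Re
f = 64 / 1165
f = 0.0549


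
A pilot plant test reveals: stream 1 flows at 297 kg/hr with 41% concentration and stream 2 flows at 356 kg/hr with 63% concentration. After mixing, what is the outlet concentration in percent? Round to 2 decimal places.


Mass balance on solute: F1*x1 + F2*x2 = F3*x3
F3 = F1 + F2 = 297 + 356 = 653 kg/hr
x3 = (F1*x1 + F2*x2)/F3
x3 = (297*0.41 + 356*0.63) / 653
x3 = 52.99%


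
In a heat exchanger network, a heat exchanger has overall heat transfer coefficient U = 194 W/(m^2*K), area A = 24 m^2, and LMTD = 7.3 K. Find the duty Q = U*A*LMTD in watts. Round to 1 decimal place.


Q = U * A * LMTD
Q = 194 * 24 * 7.3
Q = 33988.8 W


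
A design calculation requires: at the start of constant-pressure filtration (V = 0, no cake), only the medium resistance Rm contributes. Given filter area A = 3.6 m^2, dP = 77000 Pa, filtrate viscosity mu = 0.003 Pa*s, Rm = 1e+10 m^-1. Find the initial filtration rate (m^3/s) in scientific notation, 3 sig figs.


rate = A * dP / (mu * Rm)
rate = 3.6 * 77000 / (0.003 * 1e+10)
rate = 277200.0 / 3.000e+07
rate = 9.24e-03 m^3/s


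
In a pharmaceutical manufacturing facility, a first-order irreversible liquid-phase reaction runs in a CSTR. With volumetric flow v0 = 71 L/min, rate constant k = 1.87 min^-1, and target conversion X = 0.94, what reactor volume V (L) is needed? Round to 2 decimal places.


V = v0 * X / (k * (1 - X))
V = 71 * 0.94 / (1.87 * (1 - 0.94))
V = 66.74 / (1.87 * 0.06)
V = 66.74 / 0.1122
V = 594.83 L


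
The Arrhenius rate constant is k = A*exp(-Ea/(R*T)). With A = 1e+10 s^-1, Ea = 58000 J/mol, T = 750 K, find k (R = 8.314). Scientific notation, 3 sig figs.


k = A * exp(-Ea/(R*T))
k = 1e+10 * exp(-58000 / (8.314 * 750))
k = 1e+10 * exp(-9.30158)
k = 9.13e+05


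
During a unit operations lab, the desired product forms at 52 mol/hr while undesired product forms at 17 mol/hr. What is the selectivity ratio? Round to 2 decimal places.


S = desired product rate / undesired product rate
S = 52 / 17
S = 3.06


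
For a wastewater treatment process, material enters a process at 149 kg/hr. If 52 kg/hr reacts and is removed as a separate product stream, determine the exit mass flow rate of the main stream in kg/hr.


Steady-state mass balance on the main outlet: F_out = F_in - F_removed
F_out = 149 - 52
F_out = 97 kg/hr


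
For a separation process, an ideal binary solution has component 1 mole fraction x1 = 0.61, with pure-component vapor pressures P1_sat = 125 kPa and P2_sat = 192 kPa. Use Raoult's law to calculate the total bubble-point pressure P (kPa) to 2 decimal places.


P = x1*P1_sat + x2*P2_sat
x2 = 1 - x1 = 1 - 0.61 = 0.39
P = 0.61*125 + 0.39*192
P = 76.25 + 74.88
P = 151.13 kPa


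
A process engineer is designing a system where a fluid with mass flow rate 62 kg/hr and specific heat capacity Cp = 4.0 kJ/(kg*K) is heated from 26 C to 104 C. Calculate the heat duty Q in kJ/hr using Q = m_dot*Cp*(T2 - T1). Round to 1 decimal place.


Q = m_dot * Cp * (T2 - T1)
Q = 62 * 4.0 * (104 - 26)
Q = 62 * 4.0 * 78
Q = 19344.0 kJ/hr


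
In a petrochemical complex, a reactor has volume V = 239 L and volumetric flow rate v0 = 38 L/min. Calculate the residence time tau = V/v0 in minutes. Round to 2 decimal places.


tau = V / v0
tau = 239 / 38
tau = 6.29 min


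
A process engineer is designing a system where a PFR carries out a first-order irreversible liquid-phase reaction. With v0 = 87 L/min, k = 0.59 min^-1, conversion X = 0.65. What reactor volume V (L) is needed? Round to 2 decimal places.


V = (v0/k) * ln(1/(1-X))
V = (87/0.59) * ln(1/(1-0.65))
V = 147.457627 * ln(2.857143)
V = 147.457627 * 1.049822
V = 154.80 L


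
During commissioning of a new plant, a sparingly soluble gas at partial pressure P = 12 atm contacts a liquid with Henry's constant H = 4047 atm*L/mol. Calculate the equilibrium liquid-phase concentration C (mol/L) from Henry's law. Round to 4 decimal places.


C = P / H
C = 12 / 4047
C = 0.0030 mol/L


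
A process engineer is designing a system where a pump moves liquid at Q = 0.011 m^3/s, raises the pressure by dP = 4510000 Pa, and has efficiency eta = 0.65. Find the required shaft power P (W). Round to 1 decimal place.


P = Q * dP / eta
P = 0.011 * 4510000 / 0.65
P = 49610.0 / 0.65
P = 76323.1 W


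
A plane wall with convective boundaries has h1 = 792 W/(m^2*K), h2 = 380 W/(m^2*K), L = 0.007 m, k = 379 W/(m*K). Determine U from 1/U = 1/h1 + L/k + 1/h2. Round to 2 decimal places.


1/U = 1/h1 + L/k + 1/h2
1/U = 1/792 + 0.007/379 + 1/380
1/U = 0.0012626263 + 1.84697e-05 + 0.0026315789
1/U = 0.0039126749
U = 255.58 W/(m^2*K)


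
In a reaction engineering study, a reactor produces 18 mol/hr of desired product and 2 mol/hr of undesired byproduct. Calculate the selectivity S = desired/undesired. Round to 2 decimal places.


S = desired product rate / undesired product rate
S = 18 / 2
S = 9.00


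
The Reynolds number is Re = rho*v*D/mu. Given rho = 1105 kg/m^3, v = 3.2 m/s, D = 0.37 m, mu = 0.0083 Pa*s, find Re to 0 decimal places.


Re = rho * v * D / mu
Re = 1105 * 3.2 * 0.37 / 0.0083
Re = 1308.32 / 0.0083
Re = 157629


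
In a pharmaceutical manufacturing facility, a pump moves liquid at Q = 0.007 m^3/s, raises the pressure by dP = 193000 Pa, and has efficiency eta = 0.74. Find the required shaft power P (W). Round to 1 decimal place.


P = Q * dP / eta
P = 0.007 * 193000 / 0.74
P = 1351.0 / 0.74
P = 1825.7 W


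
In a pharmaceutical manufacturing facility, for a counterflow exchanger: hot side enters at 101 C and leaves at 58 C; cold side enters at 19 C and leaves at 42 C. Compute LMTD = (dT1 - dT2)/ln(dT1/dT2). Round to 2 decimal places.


dT1 = Th_in - Tc_out = 101 - 42 = 59
dT2 = Th_out - Tc_in = 58 - 19 = 39
LMTD = (dT1 - dT2) / ln(dT1/dT2)
LMTD = (59 - 39) / ln(59/39)
LMTD = 48.31 K


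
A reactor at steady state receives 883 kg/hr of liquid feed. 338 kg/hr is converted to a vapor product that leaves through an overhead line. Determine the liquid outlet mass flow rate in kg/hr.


Steady-state mass balance on the main outlet: F_out = F_in - F_removed
F_out = 883 - 338
F_out = 545 kg/hr


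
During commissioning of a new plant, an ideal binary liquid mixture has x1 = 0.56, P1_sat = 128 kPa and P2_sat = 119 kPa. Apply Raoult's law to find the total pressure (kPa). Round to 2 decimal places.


P = x1*P1_sat + x2*P2_sat
x2 = 1 - x1 = 1 - 0.56 = 0.44
P = 0.56*128 + 0.44*119
P = 71.68 + 52.36
P = 124.04 kPa


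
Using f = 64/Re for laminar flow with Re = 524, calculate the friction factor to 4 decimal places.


f = 64 / Re
f = 64 / 524
f = 0.1221


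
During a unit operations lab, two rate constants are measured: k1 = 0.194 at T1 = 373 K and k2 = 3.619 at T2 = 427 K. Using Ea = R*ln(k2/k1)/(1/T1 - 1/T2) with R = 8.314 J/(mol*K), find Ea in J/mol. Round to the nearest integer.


Ea = R * ln(k2/k1) / (1/T1 - 1/T2)
ln(k2/k1) = ln(3.619/0.194) = 2.9260949
1/T1 - 1/T2 = 1/373 - 1/427 = 0.000339044773
Ea = 8.314 * 2.9260949 / 0.000339044773
Ea = 71753 J/mol


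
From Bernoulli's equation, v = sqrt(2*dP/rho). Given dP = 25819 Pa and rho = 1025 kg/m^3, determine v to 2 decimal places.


v = sqrt(2*dP/rho)
v = sqrt(2*25819/1025)
v = sqrt(50.378537)
v = 7.10 m/s


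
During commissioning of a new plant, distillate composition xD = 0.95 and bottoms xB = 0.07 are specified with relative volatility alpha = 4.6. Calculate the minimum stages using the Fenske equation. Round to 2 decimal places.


N_min = ln((xD*(1-xB))/(xB*(1-xD))) / ln(alpha)
Numerator inside ln: 0.8835 / 0.0035 = 252.428571
ln(252.428571) = 5.531128
ln(alpha) = ln(4.6) = 1.526056
N_min = 5.531128 / 1.526056 = 3.62


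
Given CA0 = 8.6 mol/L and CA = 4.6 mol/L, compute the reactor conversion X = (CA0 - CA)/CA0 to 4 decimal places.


X = (CA0 - CA) / CA0
X = (8.6 - 4.6) / 8.6
X = 4.0 / 8.6
X = 0.4651


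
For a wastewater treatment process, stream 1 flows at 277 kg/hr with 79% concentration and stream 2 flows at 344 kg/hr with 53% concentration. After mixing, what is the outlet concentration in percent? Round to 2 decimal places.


Mass balance on solute: F1*x1 + F2*x2 = F3*x3
F3 = F1 + F2 = 277 + 344 = 621 kg/hr
x3 = (F1*x1 + F2*x2)/F3
x3 = (277*0.79 + 344*0.53) / 621
x3 = 64.60%


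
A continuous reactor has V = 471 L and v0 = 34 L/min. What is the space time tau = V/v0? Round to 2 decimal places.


tau = V / v0
tau = 471 / 34
tau = 13.85 min


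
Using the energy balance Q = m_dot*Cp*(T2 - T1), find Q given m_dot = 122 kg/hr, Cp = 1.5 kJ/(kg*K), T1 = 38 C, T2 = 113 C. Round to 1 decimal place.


Q = m_dot * Cp * (T2 - T1)
Q = 122 * 1.5 * (113 - 38)
Q = 122 * 1.5 * 75
Q = 13725.0 kJ/hr


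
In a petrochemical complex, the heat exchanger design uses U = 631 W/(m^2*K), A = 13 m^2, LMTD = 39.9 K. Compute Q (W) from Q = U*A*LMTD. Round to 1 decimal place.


Q = U * A * LMTD
Q = 631 * 13 * 39.9
Q = 327299.7 W


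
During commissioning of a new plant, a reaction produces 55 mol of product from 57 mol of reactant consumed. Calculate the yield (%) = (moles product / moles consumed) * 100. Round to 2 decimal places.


Yield = (moles product / moles consumed) * 100%
Yield = (55 / 57) * 100
Yield = 0.9649 * 100
Yield = 96.49%


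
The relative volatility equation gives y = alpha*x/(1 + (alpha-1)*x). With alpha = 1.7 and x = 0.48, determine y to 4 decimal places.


y = alpha*x / (1 + (alpha-1)*x)
y = 1.7*0.48 / (1 + (1.7-1)*0.48)
y = 0.816 / (1 + 0.336)
y = 0.816 / 1.336
y = 0.6108


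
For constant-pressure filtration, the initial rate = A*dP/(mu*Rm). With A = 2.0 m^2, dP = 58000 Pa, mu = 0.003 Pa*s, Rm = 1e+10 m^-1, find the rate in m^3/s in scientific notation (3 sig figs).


rate = A * dP / (mu * Rm)
rate = 2.0 * 58000 / (0.003 * 1e+10)
rate = 116000.0 / 3.000e+07
rate = 3.87e-03 m^3/s


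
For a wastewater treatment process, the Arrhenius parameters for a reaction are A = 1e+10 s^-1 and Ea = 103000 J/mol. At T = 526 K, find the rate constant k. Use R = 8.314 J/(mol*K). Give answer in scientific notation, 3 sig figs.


k = A * exp(-Ea/(R*T))
k = 1e+10 * exp(-103000 / (8.314 * 526))
k = 1e+10 * exp(-23.552741)
k = 5.90e-01


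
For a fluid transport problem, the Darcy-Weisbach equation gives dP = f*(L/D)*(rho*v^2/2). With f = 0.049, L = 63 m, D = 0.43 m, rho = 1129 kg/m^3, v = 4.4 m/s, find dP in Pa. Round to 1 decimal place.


dP = f * (L/D) * (rho*v^2/2)
dP = 0.049 * (63/0.43) * (1129*4.4^2/2)
L/D = 146.51162791
rho*v^2/2 = 1129*19.36/2 = 10928.72
dP = 0.049 * 146.51162791 * 10928.72
dP = 78458.0 Pa


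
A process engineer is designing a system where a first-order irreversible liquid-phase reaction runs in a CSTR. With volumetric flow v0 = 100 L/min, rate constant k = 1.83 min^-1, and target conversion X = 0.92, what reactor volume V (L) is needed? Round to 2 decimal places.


V = v0 * X / (k * (1 - X))
V = 100 * 0.92 / (1.83 * (1 - 0.92))
V = 92.0 / (1.83 * 0.08)
V = 92.0 / 0.1464
V = 628.42 L


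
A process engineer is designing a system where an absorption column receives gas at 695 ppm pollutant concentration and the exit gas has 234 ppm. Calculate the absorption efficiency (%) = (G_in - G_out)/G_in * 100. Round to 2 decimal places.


Efficiency = (G_in - G_out) / G_in * 100%
Efficiency = (695 - 234) / 695 * 100
Efficiency = 461 / 695 * 100
Efficiency = 66.33%


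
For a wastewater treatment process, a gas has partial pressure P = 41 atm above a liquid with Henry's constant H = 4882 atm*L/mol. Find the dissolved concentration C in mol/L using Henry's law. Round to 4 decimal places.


C = P / H
C = 41 / 4882
C = 0.0084 mol/L


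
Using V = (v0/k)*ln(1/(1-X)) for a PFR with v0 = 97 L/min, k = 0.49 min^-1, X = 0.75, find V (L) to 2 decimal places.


V = (v0/k) * ln(1/(1-X))
V = (97/0.49) * ln(1/(1-0.75))
V = 197.959184 * ln(4.0)
V = 197.959184 * 1.386294
V = 274.43 L


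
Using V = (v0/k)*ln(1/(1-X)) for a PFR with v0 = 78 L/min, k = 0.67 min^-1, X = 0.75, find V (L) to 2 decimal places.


V = (v0/k) * ln(1/(1-X))
V = (78/0.67) * ln(1/(1-0.75))
V = 116.41791 * ln(4.0)
V = 116.41791 * 1.386294
V = 161.39 L


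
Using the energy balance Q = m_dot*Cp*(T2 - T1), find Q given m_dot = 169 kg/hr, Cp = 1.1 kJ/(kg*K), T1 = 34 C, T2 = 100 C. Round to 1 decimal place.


Q = m_dot * Cp * (T2 - T1)
Q = 169 * 1.1 * (100 - 34)
Q = 169 * 1.1 * 66
Q = 12269.4 kJ/hr


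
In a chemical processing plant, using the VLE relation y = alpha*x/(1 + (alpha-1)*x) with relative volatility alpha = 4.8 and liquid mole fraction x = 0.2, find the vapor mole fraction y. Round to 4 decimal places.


y = alpha*x / (1 + (alpha-1)*x)
y = 4.8*0.2 / (1 + (4.8-1)*0.2)
y = 0.96 / (1 + 0.76)
y = 0.96 / 1.76
y = 0.5455


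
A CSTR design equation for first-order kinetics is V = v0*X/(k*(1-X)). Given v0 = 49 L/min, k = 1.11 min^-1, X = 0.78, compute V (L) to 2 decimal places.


V = v0 * X / (k * (1 - X))
V = 49 * 0.78 / (1.11 * (1 - 0.78))
V = 38.22 / (1.11 * 0.22)
V = 38.22 / 0.2442
V = 156.51 L


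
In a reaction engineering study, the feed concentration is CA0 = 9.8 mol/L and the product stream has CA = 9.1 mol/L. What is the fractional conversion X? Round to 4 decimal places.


X = (CA0 - CA) / CA0
X = (9.8 - 9.1) / 9.8
X = 0.7 / 9.8
X = 0.0714


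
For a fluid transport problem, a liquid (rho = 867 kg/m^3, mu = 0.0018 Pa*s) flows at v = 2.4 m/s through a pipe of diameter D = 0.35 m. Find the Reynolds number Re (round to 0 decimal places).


Re = rho * v * D / mu
Re = 867 * 2.4 * 0.35 / 0.0018
Re = 728.28 / 0.0018
Re = 404600


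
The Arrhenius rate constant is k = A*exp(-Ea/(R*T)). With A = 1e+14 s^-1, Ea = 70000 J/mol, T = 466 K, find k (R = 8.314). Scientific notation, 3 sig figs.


k = A * exp(-Ea/(R*T))
k = 1e+14 * exp(-70000 / (8.314 * 466))
k = 1e+14 * exp(-18.067668)
k = 1.42e+06


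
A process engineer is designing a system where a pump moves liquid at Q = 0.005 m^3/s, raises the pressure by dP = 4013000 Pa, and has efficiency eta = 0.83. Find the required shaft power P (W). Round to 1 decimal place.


P = Q * dP / eta
P = 0.005 * 4013000 / 0.83
P = 20065.0 / 0.83
P = 24174.7 W


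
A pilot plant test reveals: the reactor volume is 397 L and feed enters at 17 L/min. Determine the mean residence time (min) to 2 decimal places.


tau = V / v0
tau = 397 / 17
tau = 23.35 min


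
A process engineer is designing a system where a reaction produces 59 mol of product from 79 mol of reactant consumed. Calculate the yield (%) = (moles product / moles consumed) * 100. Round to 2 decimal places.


Yield = (moles product / moles consumed) * 100%
Yield = (59 / 79) * 100
Yield = 0.7468 * 100
Yield = 74.68%


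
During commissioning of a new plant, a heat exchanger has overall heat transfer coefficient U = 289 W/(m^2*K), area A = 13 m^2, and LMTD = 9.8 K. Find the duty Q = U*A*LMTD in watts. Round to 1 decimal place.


Q = U * A * LMTD
Q = 289 * 13 * 9.8
Q = 36818.6 W


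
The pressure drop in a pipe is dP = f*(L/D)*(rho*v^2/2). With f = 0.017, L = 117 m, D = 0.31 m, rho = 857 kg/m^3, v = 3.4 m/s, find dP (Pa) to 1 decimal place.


dP = f * (L/D) * (rho*v^2/2)
dP = 0.017 * (117/0.31) * (857*3.4^2/2)
L/D = 377.41935484
rho*v^2/2 = 857*11.56/2 = 4953.46
dP = 0.017 * 377.41935484 * 4953.46
dP = 31782.0 Pa


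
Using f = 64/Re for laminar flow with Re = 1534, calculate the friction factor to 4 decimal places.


f = 64 / Re
f = 64 / 1534
f = 0.0417


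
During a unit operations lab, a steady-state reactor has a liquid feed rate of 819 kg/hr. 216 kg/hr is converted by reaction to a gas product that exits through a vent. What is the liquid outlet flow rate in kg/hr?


Steady-state mass balance on the main outlet: F_out = F_in - F_removed
F_out = 819 - 216
F_out = 603 kg/hr


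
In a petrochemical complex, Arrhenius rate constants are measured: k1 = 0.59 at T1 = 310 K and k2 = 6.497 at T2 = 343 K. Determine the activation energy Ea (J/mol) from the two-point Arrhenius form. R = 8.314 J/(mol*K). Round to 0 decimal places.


Ea = R * ln(k2/k1) / (1/T1 - 1/T2)
ln(k2/k1) = ln(6.497/0.59) = 2.3989733
1/T1 - 1/T2 = 1/310 - 1/343 = 0.000310354557
Ea = 8.314 * 2.3989733 / 0.000310354557
Ea = 64265 J/mol


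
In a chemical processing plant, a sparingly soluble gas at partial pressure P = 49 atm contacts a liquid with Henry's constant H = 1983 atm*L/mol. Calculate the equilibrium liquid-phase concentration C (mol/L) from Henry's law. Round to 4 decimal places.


C = P / H
C = 49 / 1983
C = 0.0247 mol/L


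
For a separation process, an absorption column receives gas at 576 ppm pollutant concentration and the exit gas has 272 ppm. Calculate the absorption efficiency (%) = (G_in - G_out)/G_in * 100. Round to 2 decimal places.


Efficiency = (G_in - G_out) / G_in * 100%
Efficiency = (576 - 272) / 576 * 100
Efficiency = 304 / 576 * 100
Efficiency = 52.78%


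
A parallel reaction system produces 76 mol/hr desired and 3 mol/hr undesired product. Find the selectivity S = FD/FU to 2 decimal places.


S = desired product rate / undesired product rate
S = 76 / 3
S = 25.33


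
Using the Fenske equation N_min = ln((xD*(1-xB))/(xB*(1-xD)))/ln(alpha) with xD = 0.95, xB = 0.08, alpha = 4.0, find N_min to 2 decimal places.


N_min = ln((xD*(1-xB))/(xB*(1-xD))) / ln(alpha)
Numerator inside ln: 0.874 / 0.004 = 218.5
ln(218.5) = 5.386786
ln(alpha) = ln(4.0) = 1.386294
N_min = 5.386786 / 1.386294 = 3.89


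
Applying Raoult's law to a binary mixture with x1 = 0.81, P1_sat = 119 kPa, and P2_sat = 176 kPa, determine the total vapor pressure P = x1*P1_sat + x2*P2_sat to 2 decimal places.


P = x1*P1_sat + x2*P2_sat
x2 = 1 - x1 = 1 - 0.81 = 0.19
P = 0.81*119 + 0.19*176
P = 96.39 + 33.44
P = 129.83 kPa


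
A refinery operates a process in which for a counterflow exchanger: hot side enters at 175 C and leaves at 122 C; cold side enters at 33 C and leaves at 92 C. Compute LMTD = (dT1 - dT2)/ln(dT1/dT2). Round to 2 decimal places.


dT1 = Th_in - Tc_out = 175 - 92 = 83
dT2 = Th_out - Tc_in = 122 - 33 = 89
LMTD = (dT1 - dT2) / ln(dT1/dT2)
LMTD = (83 - 89) / ln(83/89)
LMTD = 85.97 K


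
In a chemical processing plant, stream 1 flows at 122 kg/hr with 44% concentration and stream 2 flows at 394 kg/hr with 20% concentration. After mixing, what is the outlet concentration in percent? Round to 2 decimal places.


Mass balance on solute: F1*x1 + F2*x2 = F3*x3
F3 = F1 + F2 = 122 + 394 = 516 kg/hr
x3 = (F1*x1 + F2*x2)/F3
x3 = (122*0.44 + 394*0.2) / 516
x3 = 25.67%


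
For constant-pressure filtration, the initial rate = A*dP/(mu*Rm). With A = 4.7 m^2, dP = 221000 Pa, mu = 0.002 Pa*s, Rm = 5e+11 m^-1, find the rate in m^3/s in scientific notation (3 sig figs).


rate = A * dP / (mu * Rm)
rate = 4.7 * 221000 / (0.002 * 5e+11)
rate = 1038700.0 / 1.000e+09
rate = 1.04e-03 m^3/s


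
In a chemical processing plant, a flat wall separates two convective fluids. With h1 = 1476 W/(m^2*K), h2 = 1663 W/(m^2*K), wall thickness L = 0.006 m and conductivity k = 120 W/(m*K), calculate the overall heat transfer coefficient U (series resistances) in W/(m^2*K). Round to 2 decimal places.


1/U = 1/h1 + L/k + 1/h2
1/U = 1/1476 + 0.006/120 + 1/1663
1/U = 0.0006775068 + 5e-05 + 0.0006013229
1/U = 0.0013288297
U = 752.54 W/(m^2*K)


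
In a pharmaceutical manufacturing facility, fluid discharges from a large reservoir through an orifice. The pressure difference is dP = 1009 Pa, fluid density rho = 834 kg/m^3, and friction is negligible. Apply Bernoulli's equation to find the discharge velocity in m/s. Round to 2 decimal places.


v = sqrt(2*dP/rho)
v = sqrt(2*1009/834)
v = sqrt(2.419664)
v = 1.56 m/s


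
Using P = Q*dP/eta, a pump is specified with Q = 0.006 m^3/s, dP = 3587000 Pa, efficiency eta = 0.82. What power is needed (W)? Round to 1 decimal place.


P = Q * dP / eta
P = 0.006 * 3587000 / 0.82
P = 21522.0 / 0.82
P = 26246.3 W


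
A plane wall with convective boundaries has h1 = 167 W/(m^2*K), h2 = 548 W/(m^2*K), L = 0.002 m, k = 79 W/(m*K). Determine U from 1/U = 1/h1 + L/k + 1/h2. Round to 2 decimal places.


1/U = 1/h1 + L/k + 1/h2
1/U = 1/167 + 0.002/79 + 1/548
1/U = 0.005988024 + 2.53165e-05 + 0.0018248175
1/U = 0.007838158
U = 127.58 W/(m^2*K)


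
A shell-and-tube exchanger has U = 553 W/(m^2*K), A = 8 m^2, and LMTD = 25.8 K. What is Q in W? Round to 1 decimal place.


Q = U * A * LMTD
Q = 553 * 8 * 25.8
Q = 114139.2 W


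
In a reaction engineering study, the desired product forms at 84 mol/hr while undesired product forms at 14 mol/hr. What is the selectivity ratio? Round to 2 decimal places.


S = desired product rate / undesired product rate
S = 84 / 14
S = 6.00
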